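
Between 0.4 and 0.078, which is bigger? 0.4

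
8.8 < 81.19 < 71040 True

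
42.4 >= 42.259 True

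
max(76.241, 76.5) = 76.5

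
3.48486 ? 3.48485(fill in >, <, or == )>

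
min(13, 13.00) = 13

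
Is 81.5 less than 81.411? No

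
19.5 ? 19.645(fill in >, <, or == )<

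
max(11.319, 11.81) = 11.81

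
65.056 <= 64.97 False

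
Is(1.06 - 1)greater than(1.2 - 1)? No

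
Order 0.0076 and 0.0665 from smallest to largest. 0.0076, 0.0665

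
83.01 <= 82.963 False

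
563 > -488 True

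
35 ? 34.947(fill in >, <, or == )>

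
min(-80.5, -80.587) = -80.587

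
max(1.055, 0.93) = 1.055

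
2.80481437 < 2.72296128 False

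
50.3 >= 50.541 False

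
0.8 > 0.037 True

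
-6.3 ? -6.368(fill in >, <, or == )>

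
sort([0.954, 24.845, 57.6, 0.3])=[0.3, 0.954, 24.845, 57.6]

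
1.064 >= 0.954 True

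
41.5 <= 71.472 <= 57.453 False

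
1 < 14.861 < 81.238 True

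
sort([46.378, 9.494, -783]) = [-783, 9.494, 46.378]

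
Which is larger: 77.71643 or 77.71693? 77.71693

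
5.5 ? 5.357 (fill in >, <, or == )>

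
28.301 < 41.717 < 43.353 True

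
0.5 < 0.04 False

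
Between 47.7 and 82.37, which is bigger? 82.37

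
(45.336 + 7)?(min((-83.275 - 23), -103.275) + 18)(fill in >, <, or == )>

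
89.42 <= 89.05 False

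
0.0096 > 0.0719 False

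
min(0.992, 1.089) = 0.992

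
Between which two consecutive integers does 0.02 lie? 0 and 1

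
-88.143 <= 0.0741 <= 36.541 True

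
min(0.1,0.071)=0.071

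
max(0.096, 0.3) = 0.3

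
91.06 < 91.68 True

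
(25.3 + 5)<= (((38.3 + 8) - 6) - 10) True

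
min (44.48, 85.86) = 44.48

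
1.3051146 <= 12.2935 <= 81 True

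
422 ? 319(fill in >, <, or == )>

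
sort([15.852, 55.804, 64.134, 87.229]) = [15.852, 55.804, 64.134, 87.229]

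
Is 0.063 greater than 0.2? No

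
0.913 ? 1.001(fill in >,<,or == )<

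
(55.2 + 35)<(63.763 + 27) True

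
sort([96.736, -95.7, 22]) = [-95.7, 22, 96.736]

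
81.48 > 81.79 False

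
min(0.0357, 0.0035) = 0.0035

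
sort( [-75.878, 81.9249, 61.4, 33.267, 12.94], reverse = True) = [81.9249, 61.4, 33.267, 12.94, -75.878]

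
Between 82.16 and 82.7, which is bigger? 82.7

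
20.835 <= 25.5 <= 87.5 True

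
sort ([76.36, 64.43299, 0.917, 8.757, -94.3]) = [-94.3, 0.917, 8.757, 64.43299, 76.36]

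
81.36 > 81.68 False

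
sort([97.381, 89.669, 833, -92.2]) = [-92.2, 89.669, 97.381, 833]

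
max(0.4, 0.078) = 0.4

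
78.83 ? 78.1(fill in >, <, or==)>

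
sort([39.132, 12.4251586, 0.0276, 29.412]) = [0.0276, 12.4251586, 29.412, 39.132]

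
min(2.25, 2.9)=2.25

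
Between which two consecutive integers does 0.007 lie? 0 and 1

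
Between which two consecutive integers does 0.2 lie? 0 and 1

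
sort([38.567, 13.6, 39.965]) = [13.6, 38.567, 39.965]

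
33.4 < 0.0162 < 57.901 False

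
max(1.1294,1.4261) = 1.4261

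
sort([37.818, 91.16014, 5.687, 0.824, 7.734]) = [0.824, 5.687, 7.734, 37.818, 91.16014]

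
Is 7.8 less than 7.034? No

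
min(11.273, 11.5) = 11.273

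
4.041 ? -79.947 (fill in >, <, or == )>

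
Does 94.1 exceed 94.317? No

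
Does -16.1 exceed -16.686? Yes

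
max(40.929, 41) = 41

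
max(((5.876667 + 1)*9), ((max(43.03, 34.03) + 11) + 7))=61.890003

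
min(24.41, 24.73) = 24.41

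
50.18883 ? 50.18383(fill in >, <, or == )>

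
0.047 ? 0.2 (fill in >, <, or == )<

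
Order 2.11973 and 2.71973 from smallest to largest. 2.11973, 2.71973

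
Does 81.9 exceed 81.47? Yes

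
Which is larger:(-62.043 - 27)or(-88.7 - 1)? (-62.043 - 27)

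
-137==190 False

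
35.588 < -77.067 False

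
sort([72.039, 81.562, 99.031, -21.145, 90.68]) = [-21.145, 72.039, 81.562, 90.68, 99.031]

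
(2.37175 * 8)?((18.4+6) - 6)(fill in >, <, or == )>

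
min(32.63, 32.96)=32.63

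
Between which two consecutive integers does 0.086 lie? 0 and 1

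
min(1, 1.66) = 1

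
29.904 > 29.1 True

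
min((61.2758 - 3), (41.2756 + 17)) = 58.2756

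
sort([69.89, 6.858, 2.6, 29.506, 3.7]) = [2.6, 3.7, 6.858, 29.506, 69.89]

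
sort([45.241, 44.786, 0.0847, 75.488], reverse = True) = [75.488, 45.241, 44.786, 0.0847]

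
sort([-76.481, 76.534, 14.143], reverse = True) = [76.534, 14.143, -76.481]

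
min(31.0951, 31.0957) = 31.0951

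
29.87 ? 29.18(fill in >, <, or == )>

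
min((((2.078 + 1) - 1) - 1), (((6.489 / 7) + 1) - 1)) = 0.927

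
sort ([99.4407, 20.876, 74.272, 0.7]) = [0.7, 20.876, 74.272, 99.4407]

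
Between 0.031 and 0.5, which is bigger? 0.5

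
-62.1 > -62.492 True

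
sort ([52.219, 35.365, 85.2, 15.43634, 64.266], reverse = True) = [85.2, 64.266, 52.219, 35.365, 15.43634]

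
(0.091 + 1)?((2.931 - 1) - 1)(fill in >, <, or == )>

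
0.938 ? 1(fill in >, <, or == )<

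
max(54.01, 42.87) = 54.01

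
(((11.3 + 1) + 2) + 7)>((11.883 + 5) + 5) False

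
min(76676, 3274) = 3274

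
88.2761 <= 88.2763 True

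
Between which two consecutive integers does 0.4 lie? 0 and 1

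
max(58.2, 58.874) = 58.874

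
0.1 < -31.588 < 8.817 False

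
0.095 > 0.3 False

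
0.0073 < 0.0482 True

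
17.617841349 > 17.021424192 True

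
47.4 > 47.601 False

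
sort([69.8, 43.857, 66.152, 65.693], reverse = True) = [69.8, 66.152, 65.693, 43.857]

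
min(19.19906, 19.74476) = 19.19906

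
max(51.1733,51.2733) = 51.2733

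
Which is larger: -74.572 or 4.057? 4.057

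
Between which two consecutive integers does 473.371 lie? 473 and 474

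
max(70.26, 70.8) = 70.8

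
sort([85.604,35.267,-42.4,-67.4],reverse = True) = [85.604,35.267,-42.4,-67.4]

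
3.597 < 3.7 True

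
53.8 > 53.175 True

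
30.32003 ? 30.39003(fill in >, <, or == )<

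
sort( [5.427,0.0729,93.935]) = [0.0729,5.427,93.935]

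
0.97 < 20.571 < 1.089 False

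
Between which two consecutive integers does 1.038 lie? 1 and 2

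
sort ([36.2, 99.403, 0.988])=[0.988, 36.2, 99.403]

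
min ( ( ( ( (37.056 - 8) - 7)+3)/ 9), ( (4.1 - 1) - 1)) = 2.1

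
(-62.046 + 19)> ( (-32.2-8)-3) True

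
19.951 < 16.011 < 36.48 False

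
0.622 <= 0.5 False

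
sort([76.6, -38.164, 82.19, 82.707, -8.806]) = [-38.164, -8.806, 76.6, 82.19, 82.707]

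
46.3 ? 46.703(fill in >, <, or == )<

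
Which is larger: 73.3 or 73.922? 73.922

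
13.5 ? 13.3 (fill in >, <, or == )>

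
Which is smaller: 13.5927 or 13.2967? 13.2967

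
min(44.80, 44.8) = 44.80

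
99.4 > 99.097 True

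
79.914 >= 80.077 False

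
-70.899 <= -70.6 True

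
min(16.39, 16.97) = 16.39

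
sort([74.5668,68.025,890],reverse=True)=[890,74.5668,68.025]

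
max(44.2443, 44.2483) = 44.2483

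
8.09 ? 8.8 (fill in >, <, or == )<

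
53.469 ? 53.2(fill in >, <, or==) >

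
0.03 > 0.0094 True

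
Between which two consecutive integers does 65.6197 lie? 65 and 66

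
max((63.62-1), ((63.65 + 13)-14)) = 62.65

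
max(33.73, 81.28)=81.28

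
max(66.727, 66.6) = 66.727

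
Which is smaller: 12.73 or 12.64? 12.64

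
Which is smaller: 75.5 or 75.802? 75.5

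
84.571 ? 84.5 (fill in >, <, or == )>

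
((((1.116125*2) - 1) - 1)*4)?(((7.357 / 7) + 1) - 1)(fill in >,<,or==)<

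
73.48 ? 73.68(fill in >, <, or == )<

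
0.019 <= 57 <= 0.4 False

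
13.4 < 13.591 True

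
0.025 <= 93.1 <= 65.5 False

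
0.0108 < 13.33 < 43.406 True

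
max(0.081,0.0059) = 0.081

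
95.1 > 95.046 True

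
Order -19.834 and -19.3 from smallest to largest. -19.834,-19.3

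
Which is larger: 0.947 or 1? 1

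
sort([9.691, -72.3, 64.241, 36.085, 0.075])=[-72.3, 0.075, 9.691, 36.085, 64.241]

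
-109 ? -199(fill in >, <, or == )>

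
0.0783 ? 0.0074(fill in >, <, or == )>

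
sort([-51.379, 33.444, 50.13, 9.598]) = [-51.379, 9.598, 33.444, 50.13]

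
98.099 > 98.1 False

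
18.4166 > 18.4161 True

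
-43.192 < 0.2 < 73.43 True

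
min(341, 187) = 187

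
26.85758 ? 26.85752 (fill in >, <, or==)>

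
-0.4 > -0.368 False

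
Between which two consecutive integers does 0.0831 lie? 0 and 1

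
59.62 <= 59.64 True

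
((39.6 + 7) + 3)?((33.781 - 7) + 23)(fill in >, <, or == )<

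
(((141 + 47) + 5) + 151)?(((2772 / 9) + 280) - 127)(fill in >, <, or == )<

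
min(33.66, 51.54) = 33.66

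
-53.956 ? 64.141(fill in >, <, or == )<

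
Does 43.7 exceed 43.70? No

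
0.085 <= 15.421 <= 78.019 True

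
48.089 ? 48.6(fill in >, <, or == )<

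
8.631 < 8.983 True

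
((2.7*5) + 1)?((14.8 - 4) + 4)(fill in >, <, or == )<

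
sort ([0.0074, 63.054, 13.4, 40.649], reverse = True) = [63.054, 40.649, 13.4, 0.0074]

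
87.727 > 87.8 False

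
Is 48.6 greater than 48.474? Yes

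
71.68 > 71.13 True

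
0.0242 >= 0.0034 True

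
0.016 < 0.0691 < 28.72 True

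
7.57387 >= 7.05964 True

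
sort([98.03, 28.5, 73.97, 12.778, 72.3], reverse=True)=[98.03, 73.97, 72.3, 28.5, 12.778]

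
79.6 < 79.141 False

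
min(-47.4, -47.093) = -47.4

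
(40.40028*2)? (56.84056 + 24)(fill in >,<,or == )<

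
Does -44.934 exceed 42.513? No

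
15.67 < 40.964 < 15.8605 False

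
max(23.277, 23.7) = 23.7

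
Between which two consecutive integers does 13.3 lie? 13 and 14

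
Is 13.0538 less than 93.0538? Yes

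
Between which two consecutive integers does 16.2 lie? 16 and 17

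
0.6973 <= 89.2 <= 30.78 False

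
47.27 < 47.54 True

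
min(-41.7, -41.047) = -41.7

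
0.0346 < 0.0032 False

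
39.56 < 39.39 False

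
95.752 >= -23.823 True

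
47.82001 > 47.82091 False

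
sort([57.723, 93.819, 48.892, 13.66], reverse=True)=[93.819, 57.723, 48.892, 13.66]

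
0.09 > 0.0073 True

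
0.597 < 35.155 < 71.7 True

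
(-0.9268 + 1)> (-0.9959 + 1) True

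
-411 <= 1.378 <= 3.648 True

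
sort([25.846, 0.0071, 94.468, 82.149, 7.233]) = [0.0071, 7.233, 25.846, 82.149, 94.468]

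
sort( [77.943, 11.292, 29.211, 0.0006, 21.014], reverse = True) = [77.943, 29.211, 21.014, 11.292, 0.0006]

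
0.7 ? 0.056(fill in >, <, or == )>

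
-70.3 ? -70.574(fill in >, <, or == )>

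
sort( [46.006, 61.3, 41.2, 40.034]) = [40.034, 41.2, 46.006, 61.3]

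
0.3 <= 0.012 False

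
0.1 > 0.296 False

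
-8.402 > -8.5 True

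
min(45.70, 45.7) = 45.70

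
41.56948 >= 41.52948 True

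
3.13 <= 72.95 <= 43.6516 False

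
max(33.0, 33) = 33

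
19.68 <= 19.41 False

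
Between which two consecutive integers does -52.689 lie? -53 and -52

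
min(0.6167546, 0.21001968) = 0.21001968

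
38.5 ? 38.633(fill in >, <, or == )<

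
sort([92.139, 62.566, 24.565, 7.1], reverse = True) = [92.139, 62.566, 24.565, 7.1]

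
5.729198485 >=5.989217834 False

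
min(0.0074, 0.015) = 0.0074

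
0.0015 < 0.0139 True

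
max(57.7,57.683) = 57.7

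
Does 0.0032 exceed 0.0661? No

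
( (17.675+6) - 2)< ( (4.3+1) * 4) False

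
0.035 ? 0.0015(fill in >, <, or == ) >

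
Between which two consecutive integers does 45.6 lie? 45 and 46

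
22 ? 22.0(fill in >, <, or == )==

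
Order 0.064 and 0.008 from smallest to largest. 0.008, 0.064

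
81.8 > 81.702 True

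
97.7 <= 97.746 True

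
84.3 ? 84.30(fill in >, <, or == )==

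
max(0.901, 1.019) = 1.019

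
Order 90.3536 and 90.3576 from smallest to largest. 90.3536, 90.3576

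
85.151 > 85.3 False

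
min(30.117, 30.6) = 30.117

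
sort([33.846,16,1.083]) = [1.083,16,33.846]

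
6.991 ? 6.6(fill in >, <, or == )>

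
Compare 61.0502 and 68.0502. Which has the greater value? 68.0502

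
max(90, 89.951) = 90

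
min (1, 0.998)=0.998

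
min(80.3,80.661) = 80.3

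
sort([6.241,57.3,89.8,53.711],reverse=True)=[89.8,57.3,53.711,6.241]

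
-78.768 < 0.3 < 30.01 True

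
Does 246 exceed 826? No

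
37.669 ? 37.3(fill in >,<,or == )>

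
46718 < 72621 True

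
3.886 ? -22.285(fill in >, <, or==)>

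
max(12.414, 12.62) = 12.62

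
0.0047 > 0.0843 False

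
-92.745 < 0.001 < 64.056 True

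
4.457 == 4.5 False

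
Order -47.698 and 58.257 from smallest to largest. -47.698, 58.257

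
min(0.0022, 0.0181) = 0.0022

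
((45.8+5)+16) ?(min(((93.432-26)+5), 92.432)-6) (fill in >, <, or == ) >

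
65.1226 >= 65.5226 False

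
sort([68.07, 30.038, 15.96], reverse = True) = [68.07, 30.038, 15.96]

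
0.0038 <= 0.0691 True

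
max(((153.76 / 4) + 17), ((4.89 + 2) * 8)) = 55.44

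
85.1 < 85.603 True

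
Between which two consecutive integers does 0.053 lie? 0 and 1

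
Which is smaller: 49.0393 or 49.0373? 49.0373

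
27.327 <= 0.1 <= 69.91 False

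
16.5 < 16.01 False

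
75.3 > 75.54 False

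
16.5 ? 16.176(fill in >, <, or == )>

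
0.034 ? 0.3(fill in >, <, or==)<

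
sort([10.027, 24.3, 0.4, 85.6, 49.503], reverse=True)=[85.6, 49.503, 24.3, 10.027, 0.4]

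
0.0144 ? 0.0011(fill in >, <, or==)>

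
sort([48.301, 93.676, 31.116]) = [31.116, 48.301, 93.676]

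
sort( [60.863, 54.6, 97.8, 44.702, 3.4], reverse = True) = [97.8, 60.863, 54.6, 44.702, 3.4]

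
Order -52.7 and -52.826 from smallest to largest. -52.826, -52.7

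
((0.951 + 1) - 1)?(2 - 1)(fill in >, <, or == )<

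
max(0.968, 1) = 1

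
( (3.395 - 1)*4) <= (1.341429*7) False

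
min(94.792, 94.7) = 94.7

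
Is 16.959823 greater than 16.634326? Yes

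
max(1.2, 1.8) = 1.8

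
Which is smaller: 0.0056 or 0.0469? 0.0056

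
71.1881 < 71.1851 False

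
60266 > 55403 True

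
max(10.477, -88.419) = 10.477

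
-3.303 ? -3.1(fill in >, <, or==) <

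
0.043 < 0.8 True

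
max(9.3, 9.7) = 9.7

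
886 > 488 True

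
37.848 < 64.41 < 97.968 True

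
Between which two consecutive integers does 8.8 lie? 8 and 9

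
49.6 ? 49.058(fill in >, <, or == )>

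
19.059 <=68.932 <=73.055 True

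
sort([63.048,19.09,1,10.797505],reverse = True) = [63.048,19.09,10.797505,1]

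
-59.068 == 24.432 False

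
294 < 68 False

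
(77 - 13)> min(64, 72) False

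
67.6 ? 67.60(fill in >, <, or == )==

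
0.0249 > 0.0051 True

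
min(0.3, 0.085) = 0.085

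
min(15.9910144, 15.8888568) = 15.8888568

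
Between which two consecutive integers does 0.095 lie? 0 and 1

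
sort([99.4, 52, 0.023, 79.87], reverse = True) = [99.4, 79.87, 52, 0.023]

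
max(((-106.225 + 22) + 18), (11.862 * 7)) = 83.034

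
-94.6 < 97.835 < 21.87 False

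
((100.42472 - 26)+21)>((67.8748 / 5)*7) True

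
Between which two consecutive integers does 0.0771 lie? 0 and 1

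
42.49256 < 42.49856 True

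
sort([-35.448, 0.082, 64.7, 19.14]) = [-35.448, 0.082, 19.14, 64.7]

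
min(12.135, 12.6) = 12.135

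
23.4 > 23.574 False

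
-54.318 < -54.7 False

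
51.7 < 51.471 False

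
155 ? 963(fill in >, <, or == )<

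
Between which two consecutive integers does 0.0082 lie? 0 and 1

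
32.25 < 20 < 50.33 False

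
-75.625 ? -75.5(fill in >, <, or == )<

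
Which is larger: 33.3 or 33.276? 33.3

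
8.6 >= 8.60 True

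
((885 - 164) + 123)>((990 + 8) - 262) True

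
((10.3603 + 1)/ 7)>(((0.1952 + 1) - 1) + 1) True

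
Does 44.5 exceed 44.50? No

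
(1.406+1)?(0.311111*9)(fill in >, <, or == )<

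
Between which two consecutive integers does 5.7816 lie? 5 and 6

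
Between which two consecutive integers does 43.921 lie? 43 and 44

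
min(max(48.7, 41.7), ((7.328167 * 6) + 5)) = 48.7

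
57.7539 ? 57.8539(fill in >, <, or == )<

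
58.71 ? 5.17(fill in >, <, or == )>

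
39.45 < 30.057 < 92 False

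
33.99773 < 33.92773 False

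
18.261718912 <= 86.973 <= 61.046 False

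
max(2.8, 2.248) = 2.8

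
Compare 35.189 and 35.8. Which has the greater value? 35.8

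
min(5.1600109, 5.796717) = 5.1600109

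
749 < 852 True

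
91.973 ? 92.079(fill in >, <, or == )<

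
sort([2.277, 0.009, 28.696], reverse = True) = [28.696, 2.277, 0.009]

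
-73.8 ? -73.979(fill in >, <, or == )>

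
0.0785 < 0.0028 False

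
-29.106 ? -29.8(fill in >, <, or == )>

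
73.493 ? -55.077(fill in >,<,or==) >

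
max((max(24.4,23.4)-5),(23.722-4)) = 19.722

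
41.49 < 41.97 True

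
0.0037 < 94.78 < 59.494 False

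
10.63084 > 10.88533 False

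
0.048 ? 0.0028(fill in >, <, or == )>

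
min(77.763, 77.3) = 77.3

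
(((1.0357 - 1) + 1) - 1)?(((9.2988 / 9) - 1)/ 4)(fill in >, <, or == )>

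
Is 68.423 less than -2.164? No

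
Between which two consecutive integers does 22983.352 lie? 22983 and 22984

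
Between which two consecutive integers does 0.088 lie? 0 and 1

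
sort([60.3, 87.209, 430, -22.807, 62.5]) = [-22.807, 60.3, 62.5, 87.209, 430]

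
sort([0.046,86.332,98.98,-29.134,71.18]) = [-29.134,0.046,71.18,86.332,98.98]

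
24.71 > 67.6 False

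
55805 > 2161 True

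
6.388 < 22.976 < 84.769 True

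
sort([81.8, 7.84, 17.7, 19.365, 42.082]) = [7.84, 17.7, 19.365, 42.082, 81.8]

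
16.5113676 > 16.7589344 False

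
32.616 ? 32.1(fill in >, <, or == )>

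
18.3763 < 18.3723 False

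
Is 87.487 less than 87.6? Yes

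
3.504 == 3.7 False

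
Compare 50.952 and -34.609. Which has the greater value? 50.952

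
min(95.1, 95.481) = 95.1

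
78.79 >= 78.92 False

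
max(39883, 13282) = 39883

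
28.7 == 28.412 False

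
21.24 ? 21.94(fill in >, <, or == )<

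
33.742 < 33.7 False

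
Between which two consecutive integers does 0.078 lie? 0 and 1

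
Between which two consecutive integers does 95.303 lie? 95 and 96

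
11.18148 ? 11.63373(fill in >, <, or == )<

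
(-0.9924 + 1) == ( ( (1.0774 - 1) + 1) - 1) False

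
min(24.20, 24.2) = 24.20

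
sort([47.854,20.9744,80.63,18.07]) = [18.07,20.9744,47.854,80.63]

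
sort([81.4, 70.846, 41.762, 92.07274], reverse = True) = [92.07274, 81.4, 70.846, 41.762]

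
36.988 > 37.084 False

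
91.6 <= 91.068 False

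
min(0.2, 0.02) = 0.02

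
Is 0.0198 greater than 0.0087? Yes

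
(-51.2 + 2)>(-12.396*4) True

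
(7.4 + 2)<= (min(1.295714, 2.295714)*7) False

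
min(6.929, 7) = 6.929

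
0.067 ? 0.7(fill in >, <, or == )<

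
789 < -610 False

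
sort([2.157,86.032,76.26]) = [2.157,76.26,86.032]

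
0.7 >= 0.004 True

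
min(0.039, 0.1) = 0.039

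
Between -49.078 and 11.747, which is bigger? 11.747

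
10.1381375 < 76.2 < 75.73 False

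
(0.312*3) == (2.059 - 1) False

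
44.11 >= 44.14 False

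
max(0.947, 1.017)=1.017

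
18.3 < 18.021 False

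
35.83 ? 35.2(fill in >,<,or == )>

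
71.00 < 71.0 False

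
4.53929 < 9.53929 True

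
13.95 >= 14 False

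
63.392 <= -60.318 False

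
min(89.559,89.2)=89.2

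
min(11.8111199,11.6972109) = 11.6972109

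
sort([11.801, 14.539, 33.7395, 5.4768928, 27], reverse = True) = [33.7395, 27, 14.539, 11.801, 5.4768928]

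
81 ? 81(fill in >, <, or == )==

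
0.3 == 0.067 False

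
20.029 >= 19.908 True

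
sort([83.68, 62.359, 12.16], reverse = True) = [83.68, 62.359, 12.16]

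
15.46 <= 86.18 True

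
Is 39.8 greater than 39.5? Yes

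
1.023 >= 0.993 True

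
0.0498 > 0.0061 True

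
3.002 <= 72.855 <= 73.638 True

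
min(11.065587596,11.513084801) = 11.065587596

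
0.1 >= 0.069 True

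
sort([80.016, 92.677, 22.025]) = [22.025, 80.016, 92.677]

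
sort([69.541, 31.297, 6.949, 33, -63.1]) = [-63.1, 6.949, 31.297, 33, 69.541]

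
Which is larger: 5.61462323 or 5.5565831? 5.61462323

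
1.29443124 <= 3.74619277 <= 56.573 True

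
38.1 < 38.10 False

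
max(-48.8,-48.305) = -48.305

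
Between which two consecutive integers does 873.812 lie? 873 and 874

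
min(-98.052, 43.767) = -98.052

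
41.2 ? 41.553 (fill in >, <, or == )<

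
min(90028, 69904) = 69904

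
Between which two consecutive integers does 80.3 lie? 80 and 81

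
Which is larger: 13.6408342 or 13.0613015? 13.6408342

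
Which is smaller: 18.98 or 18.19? 18.19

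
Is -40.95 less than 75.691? Yes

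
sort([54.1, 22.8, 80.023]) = [22.8, 54.1, 80.023]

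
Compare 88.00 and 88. They are equal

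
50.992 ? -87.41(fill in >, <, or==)>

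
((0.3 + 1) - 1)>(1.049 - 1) True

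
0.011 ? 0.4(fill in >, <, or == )<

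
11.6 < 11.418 False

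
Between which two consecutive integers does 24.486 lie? 24 and 25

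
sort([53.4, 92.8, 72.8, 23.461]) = [23.461, 53.4, 72.8, 92.8]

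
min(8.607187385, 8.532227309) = 8.532227309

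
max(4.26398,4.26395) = 4.26398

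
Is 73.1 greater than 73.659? No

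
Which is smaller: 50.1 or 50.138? 50.1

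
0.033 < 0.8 True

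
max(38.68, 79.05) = 79.05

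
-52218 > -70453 True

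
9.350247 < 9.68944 True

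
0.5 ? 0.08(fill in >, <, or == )>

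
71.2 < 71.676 True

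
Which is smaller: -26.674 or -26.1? -26.674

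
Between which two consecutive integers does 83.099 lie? 83 and 84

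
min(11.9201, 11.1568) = 11.1568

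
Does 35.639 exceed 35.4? Yes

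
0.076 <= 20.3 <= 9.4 False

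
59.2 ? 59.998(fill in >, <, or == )<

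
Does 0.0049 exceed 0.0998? No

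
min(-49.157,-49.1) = -49.157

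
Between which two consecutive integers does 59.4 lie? 59 and 60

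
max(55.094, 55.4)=55.4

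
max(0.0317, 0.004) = 0.0317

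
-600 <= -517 True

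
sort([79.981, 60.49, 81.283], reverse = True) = [81.283, 79.981, 60.49]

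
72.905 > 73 False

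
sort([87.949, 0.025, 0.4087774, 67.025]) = [0.025, 0.4087774, 67.025, 87.949]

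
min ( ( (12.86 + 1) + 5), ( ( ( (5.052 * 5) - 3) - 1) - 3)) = 18.26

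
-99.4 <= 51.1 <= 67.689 True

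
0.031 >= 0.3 False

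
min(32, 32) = 32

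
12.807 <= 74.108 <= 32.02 False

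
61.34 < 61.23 False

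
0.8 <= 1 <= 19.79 True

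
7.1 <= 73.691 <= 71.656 False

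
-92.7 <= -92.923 False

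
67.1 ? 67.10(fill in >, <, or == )==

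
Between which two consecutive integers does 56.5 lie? 56 and 57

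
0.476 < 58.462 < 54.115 False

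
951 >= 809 True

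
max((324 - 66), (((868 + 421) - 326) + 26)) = 989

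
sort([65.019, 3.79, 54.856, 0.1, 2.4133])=[0.1, 2.4133, 3.79, 54.856, 65.019]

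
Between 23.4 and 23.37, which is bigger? 23.4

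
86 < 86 False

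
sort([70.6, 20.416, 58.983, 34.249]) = [20.416, 34.249, 58.983, 70.6]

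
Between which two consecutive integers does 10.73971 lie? 10 and 11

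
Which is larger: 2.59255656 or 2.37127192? 2.59255656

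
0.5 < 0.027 False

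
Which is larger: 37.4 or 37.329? 37.4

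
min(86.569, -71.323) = -71.323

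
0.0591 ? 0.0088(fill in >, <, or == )>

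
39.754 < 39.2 False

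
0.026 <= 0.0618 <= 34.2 True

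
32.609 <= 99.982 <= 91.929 False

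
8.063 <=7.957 False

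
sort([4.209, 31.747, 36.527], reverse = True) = [36.527, 31.747, 4.209]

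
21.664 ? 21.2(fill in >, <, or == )>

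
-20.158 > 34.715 False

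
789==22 False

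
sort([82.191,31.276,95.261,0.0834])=[0.0834,31.276,82.191,95.261]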